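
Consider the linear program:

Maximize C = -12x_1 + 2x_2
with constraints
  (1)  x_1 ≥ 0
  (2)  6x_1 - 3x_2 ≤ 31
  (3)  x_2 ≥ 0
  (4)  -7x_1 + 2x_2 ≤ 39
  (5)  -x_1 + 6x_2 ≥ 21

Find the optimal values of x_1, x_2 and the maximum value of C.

Corner points and C = -12x_1 + 2x_2:
  (0, 39/2) → C = 39
  (0, 7/2) → C = 7
  (83/11, 157/33) → C = -2674/33
The feasible region is unbounded (it extends along (2, 7), (1, 2)), but C strictly decreases along every unbounded feasible direction, so there is no improving ray and the maximum is attained at a vertex.

At the optimal vertex, x_1 = 0 and -7x_1 + 2x_2 = 39.
Solving simultaneously gives x_1 = 0, x_2 = 39/2.

x_1 = 0, x_2 = 39/2, maximum C = 39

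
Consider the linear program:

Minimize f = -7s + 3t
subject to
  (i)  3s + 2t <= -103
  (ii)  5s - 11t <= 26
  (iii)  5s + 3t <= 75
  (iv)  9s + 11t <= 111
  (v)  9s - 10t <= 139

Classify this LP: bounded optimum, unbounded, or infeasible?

Vertices and f = -7s + 3t:
  (-1081/43, -593/43) → f = 5788/43
  (-271/3, 84) → f = 2653/3
The feasible region has finitely many vertices and no improving ray; the minimum is 5788/43 at (-1081/43, -593/43).

bounded optimum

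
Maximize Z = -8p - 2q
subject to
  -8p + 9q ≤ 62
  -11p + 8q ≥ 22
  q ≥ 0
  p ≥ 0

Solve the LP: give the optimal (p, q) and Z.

Extreme points and Z = -8p - 2q:
  (298/35, 506/35) → Z = -3396/35
  (0, 62/9) → Z = -124/9
  (0, 11/4) → Z = -11/2

At the optimal vertex, -11p + 8q = 22 and p = 0.
Solving simultaneously gives p = 0, q = 11/4.

p = 0, q = 11/4, maximum Z = -11/2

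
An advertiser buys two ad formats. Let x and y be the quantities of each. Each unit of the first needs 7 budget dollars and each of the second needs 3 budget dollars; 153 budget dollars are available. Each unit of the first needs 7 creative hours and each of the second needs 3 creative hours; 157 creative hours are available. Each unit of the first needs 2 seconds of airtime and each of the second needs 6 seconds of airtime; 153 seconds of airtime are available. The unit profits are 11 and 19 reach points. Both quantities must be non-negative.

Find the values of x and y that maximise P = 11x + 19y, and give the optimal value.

Vertices and P = 11x + 19y:
  (0, 0) → P = 0
  (0, 51/2) → P = 969/2
  (153/7, 0) → P = 1683/7
  (51/4, 85/4) → P = 544

The optimum lies where 7x + 3y = 153 and 2x + 6y = 153.
Solving simultaneously gives x = 51/4, y = 85/4.

x = 51/4, y = 85/4, maximum P = 544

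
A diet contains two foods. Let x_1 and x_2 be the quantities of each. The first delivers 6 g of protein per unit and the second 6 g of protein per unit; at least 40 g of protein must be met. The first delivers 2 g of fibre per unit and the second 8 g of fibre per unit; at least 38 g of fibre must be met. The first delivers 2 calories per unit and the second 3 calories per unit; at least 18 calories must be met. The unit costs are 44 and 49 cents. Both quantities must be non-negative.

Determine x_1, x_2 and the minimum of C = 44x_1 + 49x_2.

Extreme points and C = 44x_1 + 49x_2:
  (0, 20/3) → C = 980/3
  (19, 0) → C = 836
  (2, 14/3) → C = 950/3
  (3, 4) → C = 328
The feasible region is unbounded (it extends along (0, 1), (1, 0)), but C strictly increases along every unbounded feasible direction, so there is no improving ray and the minimum is attained at a vertex.

x_1 = 2, x_2 = 14/3, minimum C = 950/3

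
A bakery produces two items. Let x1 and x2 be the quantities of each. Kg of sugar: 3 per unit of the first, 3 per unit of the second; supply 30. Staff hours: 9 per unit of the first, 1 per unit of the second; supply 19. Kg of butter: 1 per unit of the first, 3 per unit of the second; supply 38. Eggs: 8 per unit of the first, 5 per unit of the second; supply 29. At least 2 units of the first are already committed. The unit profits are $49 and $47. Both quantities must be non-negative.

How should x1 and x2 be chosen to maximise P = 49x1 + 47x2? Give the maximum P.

x1 = 2, x2 = 1, maximum P = 145

Corner points and P = 49x1 + 47x2:
  (19/9, 0) → P = 931/9
  (2, 0) → P = 98
  (2, 1) → P = 145

The optimum lies where 9x1 + x2 = 19 and x1 = 2.
Solving simultaneously gives x1 = 2, x2 = 1.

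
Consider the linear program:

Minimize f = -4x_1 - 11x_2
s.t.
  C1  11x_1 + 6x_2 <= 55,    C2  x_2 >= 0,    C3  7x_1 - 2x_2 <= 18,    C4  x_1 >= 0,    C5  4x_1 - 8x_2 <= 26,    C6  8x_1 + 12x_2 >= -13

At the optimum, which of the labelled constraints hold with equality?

C1 and C4

Vertices and f = -4x_1 - 11x_2:
  (109/32, 187/64) → f = -2929/64
  (0, 55/6) → f = -605/6
  (18/7, 0) → f = -72/7
  (0, 0) → f = 0

The minimum is at (0, 55/6). Substituting into each constraint, equality holds for C1 and C4; the remaining constraints have slack.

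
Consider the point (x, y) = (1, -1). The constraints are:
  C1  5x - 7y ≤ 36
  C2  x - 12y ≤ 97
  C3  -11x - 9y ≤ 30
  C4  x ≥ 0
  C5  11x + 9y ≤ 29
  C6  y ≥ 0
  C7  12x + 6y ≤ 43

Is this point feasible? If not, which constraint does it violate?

not feasible — violates C6

Constraint C6: y = -1, which is not ≥ 0. All other constraints are satisfied.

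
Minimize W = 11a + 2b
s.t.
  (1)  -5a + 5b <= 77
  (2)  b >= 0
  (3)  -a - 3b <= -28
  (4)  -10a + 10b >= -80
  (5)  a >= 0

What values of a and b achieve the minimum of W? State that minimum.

a = 0, b = 28/3, minimum W = 56/3

The feasible region is unbounded (it extends along (1, 1)), but W strictly increases along every unbounded feasible direction, so there is no improving ray and the minimum is attained at a vertex.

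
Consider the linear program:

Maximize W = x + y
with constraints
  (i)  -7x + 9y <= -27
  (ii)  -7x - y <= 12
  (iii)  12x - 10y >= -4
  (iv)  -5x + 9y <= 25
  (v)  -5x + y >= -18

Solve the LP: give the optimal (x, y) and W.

Corner points and W = x + y:
  (-81/70, -39/10) → W = -177/35
  (135/38, -9/38) → W = 63/19
  (1/2, -31/2) → W = -15

The binding constraints are -7x + 9y = -27 and -5x + y = -18.
Solving simultaneously gives x = 135/38, y = -9/38.

x = 135/38, y = -9/38, maximum W = 63/19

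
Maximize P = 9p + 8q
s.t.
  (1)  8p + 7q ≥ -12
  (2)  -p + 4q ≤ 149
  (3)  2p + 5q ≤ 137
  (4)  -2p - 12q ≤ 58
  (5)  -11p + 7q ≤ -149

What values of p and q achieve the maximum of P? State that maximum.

p = 967/7, q = -195/7, maximum P = 7143/7

Corner points and P = 9p + 8q:
  (967/7, -195/7) → P = 7143/7
  (568/23, 403/23) → P = 8336/23
  (691/73, -468/73) → P = 2475/73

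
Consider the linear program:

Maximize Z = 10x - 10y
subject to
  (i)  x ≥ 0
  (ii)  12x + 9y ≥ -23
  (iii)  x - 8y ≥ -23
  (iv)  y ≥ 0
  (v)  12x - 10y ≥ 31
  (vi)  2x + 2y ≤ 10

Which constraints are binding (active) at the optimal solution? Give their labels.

(iv) and (vi)

Corner points and Z = 10x - 10y:
  (31/12, 0) → Z = 155/6
  (5, 0) → Z = 50
  (81/22, 29/22) → Z = 260/11

The maximum is at (5, 0). Substituting into each constraint, equality holds for (iv) and (vi); the remaining constraints have slack.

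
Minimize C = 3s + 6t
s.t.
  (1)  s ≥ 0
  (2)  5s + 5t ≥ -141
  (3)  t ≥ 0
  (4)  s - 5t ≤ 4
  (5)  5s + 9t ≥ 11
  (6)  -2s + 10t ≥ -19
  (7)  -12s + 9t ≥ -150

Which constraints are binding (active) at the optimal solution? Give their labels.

(3) and (5)

Feasible corners and C = 3s + 6t:
  (0, 11/9) → C = 22/3
  (4, 0) → C = 12
  (11/5, 0) → C = 33/5
  (14, 2) → C = 54
The feasible region is unbounded (it extends along (0, 1), (3, 4)), but C strictly increases along every unbounded feasible direction, so there is no improving ray and the minimum is attained at a vertex.

The minimum is at (11/5, 0). Substituting into each constraint, equality holds for (3) and (5); the remaining constraints have slack.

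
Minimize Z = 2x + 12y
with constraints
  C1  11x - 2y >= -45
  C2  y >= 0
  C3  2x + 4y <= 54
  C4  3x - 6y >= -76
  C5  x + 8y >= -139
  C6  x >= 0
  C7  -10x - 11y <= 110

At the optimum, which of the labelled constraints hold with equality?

Extreme points and Z = 2x + 12y:
  (27, 0) → Z = 54
  (0, 0) → Z = 0
  (5/6, 157/12) → Z = 476/3
  (0, 38/3) → Z = 152

The minimum is at (0, 0). Substituting into each constraint, equality holds for C2 and C6; the remaining constraints have slack.

C2 and C6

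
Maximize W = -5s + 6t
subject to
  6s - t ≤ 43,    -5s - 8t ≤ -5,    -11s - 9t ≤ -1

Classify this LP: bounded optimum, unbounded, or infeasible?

unbounded

From the feasible point (349/53, -185/53), moving in the direction (-9, 11) keeps every constraint satisfied while W increases without bound.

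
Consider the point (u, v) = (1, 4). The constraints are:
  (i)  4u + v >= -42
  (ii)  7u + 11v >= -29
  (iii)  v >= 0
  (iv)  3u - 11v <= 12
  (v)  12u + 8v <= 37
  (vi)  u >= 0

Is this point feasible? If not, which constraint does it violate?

Constraint (v): 12u + 8v = 44, which is not ≤ 37. All other constraints are satisfied.

not feasible — violates (v)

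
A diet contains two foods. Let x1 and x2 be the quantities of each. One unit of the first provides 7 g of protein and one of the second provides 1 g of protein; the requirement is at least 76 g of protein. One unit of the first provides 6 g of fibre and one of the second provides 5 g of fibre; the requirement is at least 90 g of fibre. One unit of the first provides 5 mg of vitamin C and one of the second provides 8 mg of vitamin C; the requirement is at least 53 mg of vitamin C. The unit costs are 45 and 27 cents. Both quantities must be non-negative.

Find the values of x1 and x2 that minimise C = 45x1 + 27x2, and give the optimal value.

x1 = 10, x2 = 6, minimum C = 612

Corner points and C = 45x1 + 27x2:
  (0, 76) → C = 2052
  (15, 0) → C = 675
  (10, 6) → C = 612
The feasible region is unbounded (it extends along (0, 1), (1, 0)), but C strictly increases along every unbounded feasible direction, so there is no improving ray and the minimum is attained at a vertex.

At the optimal vertex, 7x1 + x2 = 76 and 6x1 + 5x2 = 90.
Solving simultaneously gives x1 = 10, x2 = 6.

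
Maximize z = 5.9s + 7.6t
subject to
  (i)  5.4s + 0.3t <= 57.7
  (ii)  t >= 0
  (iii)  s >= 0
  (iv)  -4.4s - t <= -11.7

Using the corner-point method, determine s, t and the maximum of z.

s = 0, t = 577/3, maximum z = 21926/15

Corner points and z = 5.9s + 7.6t:
  (577/54, 0) → z = 34043/540
  (0, 577/3) → z = 21926/15
  (117/44, 0) → z = 6903/440
  (0, 117/10) → z = 2223/25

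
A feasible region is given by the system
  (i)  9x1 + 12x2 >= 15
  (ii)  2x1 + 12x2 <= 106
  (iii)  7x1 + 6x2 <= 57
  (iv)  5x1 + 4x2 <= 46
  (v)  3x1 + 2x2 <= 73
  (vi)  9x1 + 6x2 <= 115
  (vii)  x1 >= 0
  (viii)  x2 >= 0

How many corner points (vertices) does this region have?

5

Of the 27 pairwise boundary intersections, those satisfying every inequality are:
  (0, 5/4)
  (5/3, 0)
  (2/3, 157/18)
  (0, 53/6)
  (57/7, 0)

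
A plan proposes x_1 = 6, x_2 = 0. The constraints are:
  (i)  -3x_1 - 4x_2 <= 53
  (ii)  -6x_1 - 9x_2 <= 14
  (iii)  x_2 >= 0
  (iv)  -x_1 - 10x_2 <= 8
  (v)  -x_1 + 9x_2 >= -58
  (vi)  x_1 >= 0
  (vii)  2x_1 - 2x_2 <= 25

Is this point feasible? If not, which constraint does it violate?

feasible

(i): -18 ≤ 53 ✓
(ii): -36 ≤ 14 ✓
(iii): 0 ≥ 0 ✓
(iv): -6 ≤ 8 ✓
(v): -6 ≥ -58 ✓
(vi): 6 ≥ 0 ✓
(vii): 12 ≤ 25 ✓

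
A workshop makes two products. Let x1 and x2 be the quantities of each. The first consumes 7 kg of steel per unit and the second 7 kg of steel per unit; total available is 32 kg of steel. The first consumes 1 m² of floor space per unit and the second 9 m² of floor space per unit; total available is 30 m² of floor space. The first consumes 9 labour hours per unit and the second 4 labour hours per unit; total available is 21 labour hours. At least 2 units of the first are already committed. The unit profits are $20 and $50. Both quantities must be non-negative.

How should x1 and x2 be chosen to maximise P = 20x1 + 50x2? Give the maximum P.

x1 = 2, x2 = 3/4, maximum P = 155/2

At the optimal vertex, 9x1 + 4x2 = 21 and x1 = 2.
Solving simultaneously gives x1 = 2, x2 = 3/4.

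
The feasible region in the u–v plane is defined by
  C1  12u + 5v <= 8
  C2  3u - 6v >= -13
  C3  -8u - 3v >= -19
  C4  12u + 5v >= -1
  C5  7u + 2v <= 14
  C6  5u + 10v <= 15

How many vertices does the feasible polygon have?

Intersecting each pair of boundary lines and keeping only the points that satisfy every inequality leaves:
  (54/11, -112/11)
  (1/19, 28/19)
  (-71/87, 51/29)
  (-2/3, 11/6)
  (72/11, -175/11)

5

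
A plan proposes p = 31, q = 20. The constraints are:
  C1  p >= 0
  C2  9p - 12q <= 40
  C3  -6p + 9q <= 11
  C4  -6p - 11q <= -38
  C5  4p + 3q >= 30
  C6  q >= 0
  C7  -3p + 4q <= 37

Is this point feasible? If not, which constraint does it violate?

feasible

C1: 31 ≥ 0 ✓
C2: 39 ≤ 40 ✓
C3: -6 ≤ 11 ✓
C4: -406 ≤ -38 ✓
C5: 184 ≥ 30 ✓
C6: 20 ≥ 0 ✓
C7: -13 ≤ 37 ✓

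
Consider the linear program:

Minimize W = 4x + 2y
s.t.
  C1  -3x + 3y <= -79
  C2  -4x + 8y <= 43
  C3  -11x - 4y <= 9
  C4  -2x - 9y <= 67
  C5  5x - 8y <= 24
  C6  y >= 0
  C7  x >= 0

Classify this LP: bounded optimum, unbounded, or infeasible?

Feasible corners and W = 4x + 2y:
  (761/12, 445/12) → W = 1967/6
  (560/9, 323/9) → W = 962/3
  (67, 311/8) → W = 1383/4
The feasible region has finitely many vertices and no improving ray; the minimum is 962/3 at (560/9, 323/9).

bounded optimum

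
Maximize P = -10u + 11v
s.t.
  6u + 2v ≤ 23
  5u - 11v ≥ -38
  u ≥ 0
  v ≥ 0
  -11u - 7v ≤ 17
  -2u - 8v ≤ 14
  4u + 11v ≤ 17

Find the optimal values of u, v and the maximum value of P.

Feasible corners and P = -10u + 11v:
  (23/6, 0) → P = -115/3
  (219/58, 5/29) → P = -1040/29
  (0, 0) → P = 0
  (0, 17/11) → P = 17

The binding constraints are u = 0 and 4u + 11v = 17.
Solving simultaneously gives u = 0, v = 17/11.

u = 0, v = 17/11, maximum P = 17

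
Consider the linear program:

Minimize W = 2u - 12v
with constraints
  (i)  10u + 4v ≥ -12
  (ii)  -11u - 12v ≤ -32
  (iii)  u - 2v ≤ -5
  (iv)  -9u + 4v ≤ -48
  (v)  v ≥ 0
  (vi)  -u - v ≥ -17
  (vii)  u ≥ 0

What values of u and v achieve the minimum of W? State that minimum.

Extreme points and W = 2u - 12v:
  (58/7, 93/14) → W = -442/7
  (29/3, 22/3) → W = -206/3
  (116/13, 105/13) → W = -1028/13

At the optimal vertex, -9u + 4v = -48 and -u - v = -17.
Solving simultaneously gives u = 116/13, v = 105/13.

u = 116/13, v = 105/13, minimum W = -1028/13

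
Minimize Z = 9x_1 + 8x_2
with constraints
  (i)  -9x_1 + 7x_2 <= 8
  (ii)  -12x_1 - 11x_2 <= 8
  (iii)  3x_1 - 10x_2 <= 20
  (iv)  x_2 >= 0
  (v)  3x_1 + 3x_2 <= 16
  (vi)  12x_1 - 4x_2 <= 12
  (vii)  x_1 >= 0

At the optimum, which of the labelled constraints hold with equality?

Corner points and Z = 9x_1 + 8x_2:
  (11/6, 7/2) → Z = 89/2
  (0, 8/7) → Z = 64/7
  (1, 0) → Z = 9
  (0, 0) → Z = 0
  (25/12, 13/4) → Z = 179/4

The minimum is at (0, 0). Substituting into each constraint, equality holds for (iv) and (vii); the remaining constraints have slack.

(iv) and (vii)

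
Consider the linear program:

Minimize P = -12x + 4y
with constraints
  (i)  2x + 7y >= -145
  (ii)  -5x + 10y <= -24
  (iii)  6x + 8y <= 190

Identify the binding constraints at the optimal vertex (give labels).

(i) and (iii)

Extreme points and P = -12x + 4y:
  (-1282/55, -773/55) → P = 12292/55
  (1245/13, -625/13) → P = -17440/13
  (523/25, 403/50) → P = -1094/5

The minimum is at (1245/13, -625/13). Substituting into each constraint, equality holds for (i) and (iii); the remaining constraints have slack.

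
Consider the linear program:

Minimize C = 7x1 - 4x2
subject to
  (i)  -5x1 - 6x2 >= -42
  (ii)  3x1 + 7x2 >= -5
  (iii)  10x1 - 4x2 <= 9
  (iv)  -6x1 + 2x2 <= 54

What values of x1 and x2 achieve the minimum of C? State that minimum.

Extreme points and C = 7x1 - 4x2:
  (111/40, 75/16) → C = 27/40
  (-120/23, 261/23) → C = -1884/23
  (43/82, -77/82) → C = 609/82
  (-97/12, 11/4) → C = -811/12

At the optimal vertex, -5x1 - 6x2 = -42 and -6x1 + 2x2 = 54.
Solving simultaneously gives x1 = -120/23, x2 = 261/23.

x1 = -120/23, x2 = 261/23, minimum C = -1884/23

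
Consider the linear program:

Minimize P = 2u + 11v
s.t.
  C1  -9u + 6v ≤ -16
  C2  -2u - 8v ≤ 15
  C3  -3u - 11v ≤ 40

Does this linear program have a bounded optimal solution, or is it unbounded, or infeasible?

unbounded

From the feasible point (19/42, -167/84), moving in the direction (8, -2) keeps every constraint satisfied while P decreases without bound.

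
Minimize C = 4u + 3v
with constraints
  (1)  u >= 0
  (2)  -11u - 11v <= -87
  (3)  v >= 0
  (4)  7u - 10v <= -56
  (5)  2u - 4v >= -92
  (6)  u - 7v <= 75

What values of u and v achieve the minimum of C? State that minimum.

The binding constraints are u = 0 and -11u - 11v = -87.
Solving simultaneously gives u = 0, v = 87/11.

u = 0, v = 87/11, minimum C = 261/11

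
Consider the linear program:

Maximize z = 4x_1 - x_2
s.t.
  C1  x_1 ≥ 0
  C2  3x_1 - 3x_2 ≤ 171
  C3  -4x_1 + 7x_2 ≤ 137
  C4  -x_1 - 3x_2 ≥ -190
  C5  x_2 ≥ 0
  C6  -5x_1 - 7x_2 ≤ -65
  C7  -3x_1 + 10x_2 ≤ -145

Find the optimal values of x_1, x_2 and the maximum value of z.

x_1 = 425/7, x_2 = 26/7, maximum z = 1674/7

Vertices and z = 4x_1 - x_2:
  (57, 0) → z = 228
  (425/7, 26/7) → z = 1674/7
  (145/3, 0) → z = 580/3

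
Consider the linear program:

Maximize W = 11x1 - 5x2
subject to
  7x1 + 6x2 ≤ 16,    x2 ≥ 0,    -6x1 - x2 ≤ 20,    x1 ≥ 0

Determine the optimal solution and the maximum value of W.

x1 = 16/7, x2 = 0, maximum W = 176/7

Extreme points and W = 11x1 - 5x2:
  (16/7, 0) → W = 176/7
  (0, 8/3) → W = -40/3
  (0, 0) → W = 0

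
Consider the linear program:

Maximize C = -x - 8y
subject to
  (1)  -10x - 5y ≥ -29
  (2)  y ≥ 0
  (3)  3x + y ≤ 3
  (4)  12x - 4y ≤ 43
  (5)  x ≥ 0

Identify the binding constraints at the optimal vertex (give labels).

(2) and (5)

Vertices and C = -x - 8y:
  (1, 0) → C = -1
  (0, 0) → C = 0
  (0, 3) → C = -24

The maximum is at (0, 0). Substituting into each constraint, equality holds for (2) and (5); the remaining constraints have slack.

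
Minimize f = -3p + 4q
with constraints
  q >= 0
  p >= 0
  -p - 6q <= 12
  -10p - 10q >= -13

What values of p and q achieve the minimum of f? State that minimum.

Feasible corners and f = -3p + 4q:
  (0, 0) → f = 0
  (13/10, 0) → f = -39/10
  (0, 13/10) → f = 26/5

The optimum lies where q = 0 and -10p - 10q = -13.
Solving simultaneously gives p = 13/10, q = 0.

p = 13/10, q = 0, minimum f = -39/10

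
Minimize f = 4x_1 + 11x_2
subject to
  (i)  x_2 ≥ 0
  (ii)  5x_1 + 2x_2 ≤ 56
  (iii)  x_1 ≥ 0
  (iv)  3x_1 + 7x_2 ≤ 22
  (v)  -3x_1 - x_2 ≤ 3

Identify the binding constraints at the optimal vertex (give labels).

Feasible corners and f = 4x_1 + 11x_2:
  (0, 0) → f = 0
  (22/3, 0) → f = 88/3
  (0, 22/7) → f = 242/7

The minimum is at (0, 0). Substituting into each constraint, equality holds for (i) and (iii); the remaining constraints have slack.

(i) and (iii)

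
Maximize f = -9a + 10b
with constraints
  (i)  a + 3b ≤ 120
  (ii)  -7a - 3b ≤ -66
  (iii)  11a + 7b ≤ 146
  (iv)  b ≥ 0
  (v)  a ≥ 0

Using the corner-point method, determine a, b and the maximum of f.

a = 3/2, b = 37/2, maximum f = 343/2

Extreme points and f = -9a + 10b:
  (3/2, 37/2) → f = 343/2
  (66/7, 0) → f = -594/7
  (146/11, 0) → f = -1314/11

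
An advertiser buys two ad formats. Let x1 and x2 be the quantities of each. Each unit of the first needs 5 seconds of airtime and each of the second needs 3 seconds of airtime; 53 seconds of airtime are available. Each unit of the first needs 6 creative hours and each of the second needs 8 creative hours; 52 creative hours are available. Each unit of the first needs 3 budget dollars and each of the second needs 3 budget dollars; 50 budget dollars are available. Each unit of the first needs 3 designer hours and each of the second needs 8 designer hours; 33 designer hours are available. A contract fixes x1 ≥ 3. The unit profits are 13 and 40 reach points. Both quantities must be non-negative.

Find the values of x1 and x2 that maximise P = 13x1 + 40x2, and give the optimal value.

Corner points and P = 13x1 + 40x2:
  (26/3, 0) → P = 338/3
  (3, 0) → P = 39
  (19/3, 7/4) → P = 457/3
  (3, 3) → P = 159

The optimum lies where 3x1 + 8x2 = 33 and x1 = 3.
Solving simultaneously gives x1 = 3, x2 = 3.

x1 = 3, x2 = 3, maximum P = 159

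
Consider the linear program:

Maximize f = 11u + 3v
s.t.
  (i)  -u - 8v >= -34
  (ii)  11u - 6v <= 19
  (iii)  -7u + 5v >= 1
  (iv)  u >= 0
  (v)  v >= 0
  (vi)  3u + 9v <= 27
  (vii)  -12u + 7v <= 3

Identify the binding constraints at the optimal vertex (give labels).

Corner points and f = 11u + 3v:
  (0, 1/5) → f = 3/5
  (21/13, 32/13) → f = 327/13
  (0, 3/7) → f = 9/7
  (54/43, 111/43) → f = 927/43

The maximum is at (21/13, 32/13). Substituting into each constraint, equality holds for (iii) and (vi); the remaining constraints have slack.

(iii) and (vi)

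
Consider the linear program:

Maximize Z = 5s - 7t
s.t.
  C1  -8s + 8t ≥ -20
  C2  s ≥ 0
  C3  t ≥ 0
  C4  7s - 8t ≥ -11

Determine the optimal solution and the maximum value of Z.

Feasible corners and Z = 5s - 7t:
  (5/2, 0) → Z = 25/2
  (31, 57/2) → Z = -89/2
  (0, 0) → Z = 0
  (0, 11/8) → Z = -77/8

At the optimal vertex, -8s + 8t = -20 and t = 0.
Solving simultaneously gives s = 5/2, t = 0.

s = 5/2, t = 0, maximum Z = 25/2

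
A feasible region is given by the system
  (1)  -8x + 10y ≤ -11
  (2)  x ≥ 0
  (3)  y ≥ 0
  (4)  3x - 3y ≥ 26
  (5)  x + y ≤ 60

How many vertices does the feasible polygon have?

3

The feasible vertices (each the meet of two boundaries and inside every other half-plane) are:
  (26/3, 0)
  (60, 0)
  (103/3, 77/3)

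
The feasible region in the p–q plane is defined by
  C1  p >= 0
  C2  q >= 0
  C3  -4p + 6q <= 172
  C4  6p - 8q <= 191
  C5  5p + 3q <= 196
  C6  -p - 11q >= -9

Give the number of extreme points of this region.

3

The feasible vertices (each the meet of two boundaries and inside every other half-plane) are:
  (0, 0)
  (0, 9/11)
  (9, 0)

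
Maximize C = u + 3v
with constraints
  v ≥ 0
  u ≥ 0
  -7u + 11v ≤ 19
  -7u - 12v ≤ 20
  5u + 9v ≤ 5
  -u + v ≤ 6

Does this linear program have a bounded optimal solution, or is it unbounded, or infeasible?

Corner points and C = u + 3v:
  (0, 0) → C = 0
  (1, 0) → C = 1
  (0, 5/9) → C = 5/3
The feasible region has finitely many vertices and no improving ray; the maximum is 5/3 at (0, 5/9).

bounded optimum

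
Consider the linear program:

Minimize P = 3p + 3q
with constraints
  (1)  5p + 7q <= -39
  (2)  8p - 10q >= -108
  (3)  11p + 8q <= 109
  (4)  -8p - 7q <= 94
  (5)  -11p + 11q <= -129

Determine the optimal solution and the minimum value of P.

p = 1515/13, q = -1906/13, minimum P = -1173/13

The binding constraints are 11p + 8q = 109 and -8p - 7q = 94.
Solving simultaneously gives p = 1515/13, q = -1906/13.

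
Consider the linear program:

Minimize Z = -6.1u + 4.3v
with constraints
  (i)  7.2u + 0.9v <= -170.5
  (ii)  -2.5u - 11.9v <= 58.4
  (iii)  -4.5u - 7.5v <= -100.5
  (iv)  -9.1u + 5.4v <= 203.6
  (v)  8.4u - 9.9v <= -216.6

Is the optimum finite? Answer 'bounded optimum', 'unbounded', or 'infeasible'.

infeasible

The boundaries 7.2u + 0.9v = -170.5 and -4.5u - 7.5v = -100.5 meet at (-9128/333, 3313/111), but that point violates -9.1u + 5.4v ≤ 203.6. Every candidate vertex is excluded by some other constraint, so the feasible region is empty.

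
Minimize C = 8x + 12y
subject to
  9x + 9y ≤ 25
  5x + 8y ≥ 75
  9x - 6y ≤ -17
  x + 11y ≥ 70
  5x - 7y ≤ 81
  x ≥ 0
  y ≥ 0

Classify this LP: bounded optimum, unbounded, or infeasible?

The boundaries 9x + 9y = 25 and 5x + 8y = 75 meet at (-475/27, 550/27), but that point violates x ≥ 0. Every candidate vertex is excluded by some other constraint, so the feasible region is empty.

infeasible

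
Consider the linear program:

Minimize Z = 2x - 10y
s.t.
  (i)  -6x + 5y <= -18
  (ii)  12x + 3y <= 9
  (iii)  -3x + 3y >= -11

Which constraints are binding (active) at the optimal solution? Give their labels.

(i) and (ii)

Vertices and Z = 2x - 10y:
  (33/26, -27/13) → Z = 303/13
  (-1/3, -4) → Z = 118/3
  (4/3, -7/3) → Z = 26

The minimum is at (33/26, -27/13). Substituting into each constraint, equality holds for (i) and (ii); the remaining constraints have slack.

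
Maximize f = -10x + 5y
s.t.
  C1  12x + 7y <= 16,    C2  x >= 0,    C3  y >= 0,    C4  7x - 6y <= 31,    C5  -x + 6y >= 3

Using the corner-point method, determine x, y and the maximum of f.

Vertices and f = -10x + 5y:
  (0, 16/7) → f = 80/7
  (75/79, 52/79) → f = -490/79
  (0, 1/2) → f = 5/2

At the optimal vertex, 12x + 7y = 16 and x = 0.
Solving simultaneously gives x = 0, y = 16/7.

x = 0, y = 16/7, maximum f = 80/7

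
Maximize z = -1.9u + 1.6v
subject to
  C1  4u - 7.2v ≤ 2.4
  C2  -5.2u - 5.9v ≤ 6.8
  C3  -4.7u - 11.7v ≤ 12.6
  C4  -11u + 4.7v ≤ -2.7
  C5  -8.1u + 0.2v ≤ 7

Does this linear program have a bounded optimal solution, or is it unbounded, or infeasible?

unbounded

From the feasible point (102/755, -39/151), moving in the direction (4.7, 11) keeps every constraint satisfied while z increases without bound.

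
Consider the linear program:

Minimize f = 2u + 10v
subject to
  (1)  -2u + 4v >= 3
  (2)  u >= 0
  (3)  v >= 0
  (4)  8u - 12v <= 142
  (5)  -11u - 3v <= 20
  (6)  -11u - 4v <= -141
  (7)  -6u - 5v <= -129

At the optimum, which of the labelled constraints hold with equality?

Feasible corners and f = 2u + 10v:
  (151/2, 77/2) → f = 536
  (501/34, 138/17) → f = 1881/17
  (0, 141/4) → f = 705/2
  (189/31, 573/31) → f = 6108/31
The feasible region is unbounded (it extends along (0, 1), (3, 2)), but f strictly increases along every unbounded feasible direction, so there is no improving ray and the minimum is attained at a vertex.

The minimum is at (501/34, 138/17). Substituting into each constraint, equality holds for (1) and (7); the remaining constraints have slack.

(1) and (7)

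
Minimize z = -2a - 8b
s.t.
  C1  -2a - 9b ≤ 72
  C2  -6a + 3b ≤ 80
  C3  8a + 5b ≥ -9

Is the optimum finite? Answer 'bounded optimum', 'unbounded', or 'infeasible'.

unbounded

From the feasible point (9/2, -9), moving in the direction (3, 6) keeps every constraint satisfied while z decreases without bound.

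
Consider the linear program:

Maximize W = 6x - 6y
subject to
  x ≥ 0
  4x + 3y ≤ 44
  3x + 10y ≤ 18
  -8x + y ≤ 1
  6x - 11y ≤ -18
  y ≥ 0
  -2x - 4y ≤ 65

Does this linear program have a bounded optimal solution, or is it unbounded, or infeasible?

Feasible corners and W = 6x - 6y:
  (8/83, 147/83) → W = -834/83
  (6/31, 54/31) → W = -288/31
  (7/82, 69/41) → W = -393/41
The feasible region has finitely many vertices and no improving ray; the maximum is -288/31 at (6/31, 54/31).

bounded optimum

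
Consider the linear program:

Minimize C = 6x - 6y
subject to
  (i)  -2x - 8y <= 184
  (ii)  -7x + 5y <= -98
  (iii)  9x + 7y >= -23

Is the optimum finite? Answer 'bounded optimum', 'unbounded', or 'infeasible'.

unbounded

From the feasible point (552/29, -805/29), moving in the direction (5, 7) keeps every constraint satisfied while C decreases without bound.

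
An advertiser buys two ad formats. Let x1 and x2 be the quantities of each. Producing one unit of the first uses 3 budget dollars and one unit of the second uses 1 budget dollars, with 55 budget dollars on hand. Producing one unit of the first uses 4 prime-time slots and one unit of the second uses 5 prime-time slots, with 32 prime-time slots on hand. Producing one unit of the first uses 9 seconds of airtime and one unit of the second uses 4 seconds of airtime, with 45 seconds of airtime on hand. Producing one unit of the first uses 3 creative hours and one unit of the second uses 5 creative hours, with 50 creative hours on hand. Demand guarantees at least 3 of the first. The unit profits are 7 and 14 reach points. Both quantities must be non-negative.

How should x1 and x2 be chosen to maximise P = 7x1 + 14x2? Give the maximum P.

Extreme points and P = 7x1 + 14x2:
  (5, 0) → P = 35
  (3, 0) → P = 21
  (97/29, 108/29) → P = 2191/29
  (3, 4) → P = 77

The binding constraints are 4x1 + 5x2 = 32 and x1 = 3.
Solving simultaneously gives x1 = 3, x2 = 4.

x1 = 3, x2 = 4, maximum P = 77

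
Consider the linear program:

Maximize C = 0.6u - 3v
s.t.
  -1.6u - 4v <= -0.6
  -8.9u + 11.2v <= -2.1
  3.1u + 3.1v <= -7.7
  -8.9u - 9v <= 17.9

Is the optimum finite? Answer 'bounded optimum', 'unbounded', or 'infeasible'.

infeasible

The boundaries -1.6u - 4v = -0.6 and -8.9u + 11.2v = -2.1 meet at (63/223, 33/892), but that point violates 3.1u + 3.1v ≤ -7.7. Every candidate vertex is excluded by some other constraint, so the feasible region is empty.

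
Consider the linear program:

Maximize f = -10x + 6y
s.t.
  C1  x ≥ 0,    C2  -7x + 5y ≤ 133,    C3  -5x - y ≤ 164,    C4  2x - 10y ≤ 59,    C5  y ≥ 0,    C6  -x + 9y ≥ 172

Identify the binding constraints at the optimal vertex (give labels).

C1 and C2

Extreme points and f = -10x + 6y:
  (0, 133/5) → f = 798/5
  (0, 172/9) → f = 344/3
  (2251/8, 403/8) → f = -5023/2
The feasible region is unbounded (it extends along (5, 1), (5, 7)), but f strictly decreases along every unbounded feasible direction, so there is no improving ray and the maximum is attained at a vertex.

The maximum is at (0, 133/5). Substituting into each constraint, equality holds for C1 and C2; the remaining constraints have slack.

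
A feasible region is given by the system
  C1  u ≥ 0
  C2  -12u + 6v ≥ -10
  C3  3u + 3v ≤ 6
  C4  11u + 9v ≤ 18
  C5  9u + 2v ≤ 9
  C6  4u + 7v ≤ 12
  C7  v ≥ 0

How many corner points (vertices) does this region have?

6

Of the 21 pairwise boundary intersections, those satisfying every inequality are:
  (0, 12/7)
  (0, 0)
  (37/39, 3/13)
  (5/6, 0)
  (45/59, 63/59)
  (18/41, 60/41)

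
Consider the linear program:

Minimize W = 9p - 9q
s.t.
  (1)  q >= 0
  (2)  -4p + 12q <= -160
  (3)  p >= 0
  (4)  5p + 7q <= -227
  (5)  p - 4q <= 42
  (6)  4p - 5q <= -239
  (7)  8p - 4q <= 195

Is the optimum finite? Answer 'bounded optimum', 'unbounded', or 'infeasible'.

The boundaries 4p - 5q = -239 and 8p - 4q = 195 meet at (1931/24, 673/6), but that point violates -4p + 12q ≤ -160. Every candidate vertex is excluded by some other constraint, so the feasible region is empty.

infeasible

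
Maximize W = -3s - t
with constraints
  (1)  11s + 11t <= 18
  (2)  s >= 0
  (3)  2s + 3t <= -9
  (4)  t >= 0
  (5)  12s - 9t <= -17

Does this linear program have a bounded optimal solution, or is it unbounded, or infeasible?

The boundaries 2s + 3t = -9 and t = 0 meet at (-9/2, 0), but that point violates s ≥ 0. Every candidate vertex is excluded by some other constraint, so the feasible region is empty.

infeasible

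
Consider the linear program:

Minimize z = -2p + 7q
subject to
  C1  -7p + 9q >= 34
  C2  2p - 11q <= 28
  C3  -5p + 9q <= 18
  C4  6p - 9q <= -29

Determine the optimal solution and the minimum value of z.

Corner points and z = -2p + 7q:
  (-450/37, -176/37) → z = -332/37
  (-571/48, -113/24) → z = -55/6
  (-11, -37/9) → z = -61/9

The binding constraints are 2p - 11q = 28 and 6p - 9q = -29.
Solving simultaneously gives p = -571/48, q = -113/24.

p = -571/48, q = -113/24, minimum z = -55/6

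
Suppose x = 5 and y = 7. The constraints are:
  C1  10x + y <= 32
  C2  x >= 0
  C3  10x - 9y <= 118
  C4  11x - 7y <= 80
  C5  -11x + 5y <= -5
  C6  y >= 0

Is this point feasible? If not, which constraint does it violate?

Constraint C1: 10x + y = 57, which is not ≤ 32. All other constraints are satisfied.

not feasible — violates C1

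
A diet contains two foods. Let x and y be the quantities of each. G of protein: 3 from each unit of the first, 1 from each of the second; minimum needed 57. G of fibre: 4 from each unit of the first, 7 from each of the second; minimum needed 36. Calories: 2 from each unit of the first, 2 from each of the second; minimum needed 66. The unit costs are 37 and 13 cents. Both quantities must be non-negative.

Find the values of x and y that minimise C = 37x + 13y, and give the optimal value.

Extreme points and C = 37x + 13y:
  (0, 57) → C = 741
  (33, 0) → C = 1221
  (12, 21) → C = 717
The feasible region is unbounded (it extends along (0, 1), (1, 0)), but C strictly increases along every unbounded feasible direction, so there is no improving ray and the minimum is attained at a vertex.

x = 12, y = 21, minimum C = 717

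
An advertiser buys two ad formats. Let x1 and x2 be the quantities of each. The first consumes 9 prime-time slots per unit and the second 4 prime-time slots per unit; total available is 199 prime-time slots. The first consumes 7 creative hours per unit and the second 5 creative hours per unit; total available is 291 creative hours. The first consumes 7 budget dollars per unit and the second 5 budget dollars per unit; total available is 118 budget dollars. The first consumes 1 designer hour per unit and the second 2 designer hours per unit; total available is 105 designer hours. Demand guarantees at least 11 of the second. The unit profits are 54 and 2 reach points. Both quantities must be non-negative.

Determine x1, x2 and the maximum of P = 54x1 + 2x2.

x1 = 9, x2 = 11, maximum P = 508

Extreme points and P = 54x1 + 2x2:
  (0, 118/5) → P = 236/5
  (0, 11) → P = 22
  (9, 11) → P = 508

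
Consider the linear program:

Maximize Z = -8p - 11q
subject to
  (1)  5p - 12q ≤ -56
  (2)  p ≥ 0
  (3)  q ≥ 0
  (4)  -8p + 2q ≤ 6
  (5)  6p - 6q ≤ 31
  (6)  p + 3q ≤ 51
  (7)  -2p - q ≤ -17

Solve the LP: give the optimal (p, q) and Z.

Corner points and Z = -8p - 11q:
  (148/9, 311/27) → Z = -6973/27
  (148/29, 197/29) → Z = -3351/29
  (42/13, 207/13) → Z = -201
  (7/3, 37/3) → Z = -463/3

The binding constraints are 5p - 12q = -56 and -2p - q = -17.
Solving simultaneously gives p = 148/29, q = 197/29.

p = 148/29, q = 197/29, maximum Z = -3351/29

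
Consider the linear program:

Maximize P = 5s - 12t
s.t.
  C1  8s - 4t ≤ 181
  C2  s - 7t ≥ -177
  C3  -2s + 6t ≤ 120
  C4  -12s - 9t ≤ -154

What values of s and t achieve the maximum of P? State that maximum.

Extreme points and P = 5s - 12t:
  (1975/52, 1597/52) → P = -9289/52
  (449/24, -47/6) → P = 4501/24
  (111/4, 117/4) → P = -849/4
  (-26/15, 874/45) → P = -3626/15

The binding constraints are 8s - 4t = 181 and -12s - 9t = -154.
Solving simultaneously gives s = 449/24, t = -47/6.

s = 449/24, t = -47/6, maximum P = 4501/24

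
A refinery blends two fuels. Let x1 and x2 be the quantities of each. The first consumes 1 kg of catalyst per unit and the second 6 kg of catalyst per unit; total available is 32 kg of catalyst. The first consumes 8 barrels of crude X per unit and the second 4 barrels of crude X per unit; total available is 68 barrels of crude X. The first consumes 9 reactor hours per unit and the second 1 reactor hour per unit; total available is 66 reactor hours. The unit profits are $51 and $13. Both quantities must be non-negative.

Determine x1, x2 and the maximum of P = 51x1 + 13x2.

The optimum lies where 8x1 + 4x2 = 68 and 9x1 + x2 = 66.
Solving simultaneously gives x1 = 7, x2 = 3.

x1 = 7, x2 = 3, maximum P = 396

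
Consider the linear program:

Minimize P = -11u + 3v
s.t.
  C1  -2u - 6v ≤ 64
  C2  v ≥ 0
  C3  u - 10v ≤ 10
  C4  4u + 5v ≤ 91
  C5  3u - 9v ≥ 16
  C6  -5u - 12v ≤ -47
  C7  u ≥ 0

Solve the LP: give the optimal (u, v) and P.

u = 64/3, v = 17/15, minimum P = -3469/15

Feasible corners and P = -11u + 3v:
  (10, 0) → P = -110
  (47/5, 0) → P = -517/5
  (64/3, 17/15) → P = -3469/15
  (899/51, 209/51) → P = -9262/51
  (205/27, 61/81) → P = -2194/27

The optimum lies where u - 10v = 10 and 4u + 5v = 91.
Solving simultaneously gives u = 64/3, v = 17/15.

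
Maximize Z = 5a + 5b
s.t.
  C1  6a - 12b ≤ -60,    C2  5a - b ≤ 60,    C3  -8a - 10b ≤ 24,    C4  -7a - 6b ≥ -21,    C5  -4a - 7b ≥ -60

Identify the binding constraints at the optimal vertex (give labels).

C4 and C5

Extreme points and Z = 5a + 5b:
  (-74/13, 28/13) → Z = -230/13
  (-9/10, 91/20) → Z = 73/4
  (-48, 36) → Z = -60
  (-213/25, 336/25) → Z = 123/5

The maximum is at (-213/25, 336/25). Substituting into each constraint, equality holds for C4 and C5; the remaining constraints have slack.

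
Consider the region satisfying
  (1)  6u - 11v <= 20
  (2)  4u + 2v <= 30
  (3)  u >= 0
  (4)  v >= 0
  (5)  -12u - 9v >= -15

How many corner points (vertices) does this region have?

3

Pairwise boundary intersections that survive every other constraint:
  (0, 0)
  (0, 5/3)
  (5/4, 0)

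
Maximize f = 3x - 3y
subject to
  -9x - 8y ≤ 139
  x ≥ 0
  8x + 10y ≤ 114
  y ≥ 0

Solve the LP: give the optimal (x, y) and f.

x = 57/4, y = 0, maximum f = 171/4

The optimum lies where 8x + 10y = 114 and y = 0.
Solving simultaneously gives x = 57/4, y = 0.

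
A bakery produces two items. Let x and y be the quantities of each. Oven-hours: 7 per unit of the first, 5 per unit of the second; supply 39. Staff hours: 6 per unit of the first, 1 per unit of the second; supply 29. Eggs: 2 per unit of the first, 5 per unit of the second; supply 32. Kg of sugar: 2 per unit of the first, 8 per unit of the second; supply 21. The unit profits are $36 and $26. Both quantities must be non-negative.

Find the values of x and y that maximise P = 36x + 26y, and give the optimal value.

At the optimal vertex, 7x + 5y = 39 and 2x + 8y = 21.
Solving simultaneously gives x = 9/2, y = 3/2.

x = 9/2, y = 3/2, maximum P = 201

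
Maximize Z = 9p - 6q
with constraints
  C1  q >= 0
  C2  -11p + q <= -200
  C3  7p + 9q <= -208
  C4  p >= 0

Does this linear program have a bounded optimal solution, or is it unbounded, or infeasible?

infeasible

The boundaries q = 0 and -11p + q = -200 meet at (200/11, 0), but that point violates 7p + 9q ≤ -208. Every candidate vertex is excluded by some other constraint, so the feasible region is empty.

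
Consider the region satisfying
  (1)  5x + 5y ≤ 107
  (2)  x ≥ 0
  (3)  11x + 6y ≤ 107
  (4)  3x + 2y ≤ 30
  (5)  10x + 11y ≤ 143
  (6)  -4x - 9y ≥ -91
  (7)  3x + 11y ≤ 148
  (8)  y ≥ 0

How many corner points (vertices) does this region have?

The feasible vertices (each the meet of two boundaries and inside every other half-plane) are:
  (0, 91/9)
  (0, 0)
  (17/2, 9/4)
  (107/11, 0)
  (88/19, 153/19)

5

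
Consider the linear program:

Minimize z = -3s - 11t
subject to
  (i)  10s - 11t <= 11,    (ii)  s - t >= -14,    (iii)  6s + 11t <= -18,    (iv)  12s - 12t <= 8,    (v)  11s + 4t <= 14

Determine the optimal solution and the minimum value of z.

The binding constraints are s - t = -14 and 6s + 11t = -18.
Solving simultaneously gives s = -172/17, t = 66/17.

s = -172/17, t = 66/17, minimum z = -210/17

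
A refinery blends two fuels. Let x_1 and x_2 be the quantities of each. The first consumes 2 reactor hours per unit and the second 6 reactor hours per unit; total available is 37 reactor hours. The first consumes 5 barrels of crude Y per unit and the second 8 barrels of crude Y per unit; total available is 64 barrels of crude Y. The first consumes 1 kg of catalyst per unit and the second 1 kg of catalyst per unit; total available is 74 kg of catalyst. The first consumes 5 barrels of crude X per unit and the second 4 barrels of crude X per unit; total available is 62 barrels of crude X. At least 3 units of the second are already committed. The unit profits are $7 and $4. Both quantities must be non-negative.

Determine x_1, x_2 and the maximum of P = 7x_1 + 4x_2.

Vertices and P = 7x_1 + 4x_2:
  (0, 37/6) → P = 74/3
  (0, 3) → P = 12
  (44/7, 57/14) → P = 422/7
  (8, 3) → P = 68

The optimum lies where 5x_1 + 8x_2 = 64 and x_2 = 3.
Solving simultaneously gives x_1 = 8, x_2 = 3.

x_1 = 8, x_2 = 3, maximum P = 68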